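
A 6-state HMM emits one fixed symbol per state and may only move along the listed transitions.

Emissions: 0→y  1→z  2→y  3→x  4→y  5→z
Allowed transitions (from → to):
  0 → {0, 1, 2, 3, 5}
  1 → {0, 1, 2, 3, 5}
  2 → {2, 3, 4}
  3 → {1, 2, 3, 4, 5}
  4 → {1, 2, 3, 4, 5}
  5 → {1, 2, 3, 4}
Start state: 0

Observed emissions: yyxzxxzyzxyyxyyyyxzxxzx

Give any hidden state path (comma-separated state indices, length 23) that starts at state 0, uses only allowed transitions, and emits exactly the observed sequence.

  t0 'y' -> {0,2,4}, take 0 (start)
  t1 'y' -> {0,2,4}, take 0 (0->0 ok)
  t2 'x' -> {3}, take 3 (0->3 ok)
  t3 'z' -> {1,5}, take 5 (3->5 ok)
  t4 'x' -> {3}, take 3 (5->3 ok)
  t5 'x' -> {3}, take 3 (3->3 ok)
  t6 'z' -> {1,5}, take 5 (3->5 ok)
  t7 'y' -> {0,2,4}, take 4 (5->4 ok)
  t8 'z' -> {1,5}, take 1 (4->1 ok)
  t9 'x' -> {3}, take 3 (1->3 ok)
  t10 'y' -> {0,2,4}, take 4 (3->4 ok)
  t11 'y' -> {0,2,4}, take 4 (4->4 ok)
  t12 'x' -> {3}, take 3 (4->3 ok)
  t13 'y' -> {0,2,4}, take 2 (3->2 ok)
  t14 'y' -> {0,2,4}, take 2 (2->2 ok)
  t15 'y' -> {0,2,4}, take 2 (2->2 ok)
  t16 'y' -> {0,2,4}, take 4 (2->4 ok)
  t17 'x' -> {3}, take 3 (4->3 ok)
  t18 'z' -> {1,5}, take 5 (3->5 ok)
  t19 'x' -> {3}, take 3 (5->3 ok)
  t20 'x' -> {3}, take 3 (3->3 ok)
  t21 'z' -> {1,5}, take 5 (3->5 ok)
  t22 'x' -> {3}, take 3 (5->3 ok)

0,0,3,5,3,3,5,4,1,3,4,4,3,2,2,2,4,3,5,3,3,5,3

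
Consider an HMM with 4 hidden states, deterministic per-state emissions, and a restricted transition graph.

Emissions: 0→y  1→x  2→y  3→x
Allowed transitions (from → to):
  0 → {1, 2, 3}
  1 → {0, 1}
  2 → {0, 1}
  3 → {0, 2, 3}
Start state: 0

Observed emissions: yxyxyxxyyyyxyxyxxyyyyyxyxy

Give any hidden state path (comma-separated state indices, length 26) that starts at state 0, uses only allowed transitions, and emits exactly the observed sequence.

  pos 0: y in {0,2}, choose 0; start
  pos 1: x in {1,3}, choose 3; 0->3 ok
  pos 2: y in {0,2}, choose 2; 3->2 ok
  pos 3: x in {1,3}, choose 1; 2->1 ok
  pos 4: y in {0,2}, choose 0; 1->0 ok
  pos 5: x in {1,3}, choose 3; 0->3 ok
  pos 6: x in {1,3}, choose 3; 3->3 ok
  pos 7: y in {0,2}, choose 0; 3->0 ok
  pos 8: y in {0,2}, choose 2; 0->2 ok
  pos 9: y in {0,2}, choose 0; 2->0 ok
  pos 10: y in {0,2}, choose 2; 0->2 ok
  pos 11: x in {1,3}, choose 1; 2->1 ok
  pos 12: y in {0,2}, choose 0; 1->0 ok
  pos 13: x in {1,3}, choose 1; 0->1 ok
  pos 14: y in {0,2}, choose 0; 1->0 ok
  pos 15: x in {1,3}, choose 3; 0->3 ok
  pos 16: x in {1,3}, choose 3; 3->3 ok
  pos 17: y in {0,2}, choose 2; 3->2 ok
  pos 18: y in {0,2}, choose 0; 2->0 ok
  pos 19: y in {0,2}, choose 2; 0->2 ok
  pos 20: y in {0,2}, choose 0; 2->0 ok
  pos 21: y in {0,2}, choose 2; 0->2 ok
  pos 22: x in {1,3}, choose 1; 2->1 ok
  pos 23: y in {0,2}, choose 0; 1->0 ok
  pos 24: x in {1,3}, choose 1; 0->1 ok
  pos 25: y in {0,2}, choose 0; 1->0 ok

0,3,2,1,0,3,3,0,2,0,2,1,0,1,0,3,3,2,0,2,0,2,1,0,1,0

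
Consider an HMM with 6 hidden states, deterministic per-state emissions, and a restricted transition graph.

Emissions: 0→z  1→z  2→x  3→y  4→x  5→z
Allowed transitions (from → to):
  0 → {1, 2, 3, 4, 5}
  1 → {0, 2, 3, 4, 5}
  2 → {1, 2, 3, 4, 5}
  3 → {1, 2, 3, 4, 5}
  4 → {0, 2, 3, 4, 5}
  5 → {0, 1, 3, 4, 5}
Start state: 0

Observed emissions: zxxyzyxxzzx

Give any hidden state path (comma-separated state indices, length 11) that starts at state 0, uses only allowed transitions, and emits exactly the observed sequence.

0,4,4,3,5,3,4,4,0,5,4

  [0] z  {0,1,5}  => 0  start
  [1] x  {2,4}  => 4  0->4 ok
  [2] x  {2,4}  => 4  4->4 ok
  [3] y  {3}  => 3  4->3 ok
  [4] z  {0,1,5}  => 5  3->5 ok
  [5] y  {3}  => 3  5->3 ok
  [6] x  {2,4}  => 4  3->4 ok
  [7] x  {2,4}  => 4  4->4 ok
  [8] z  {0,1,5}  => 0  4->0 ok
  [9] z  {0,1,5}  => 5  0->5 ok
  [10] x  {2,4}  => 4  5->4 ok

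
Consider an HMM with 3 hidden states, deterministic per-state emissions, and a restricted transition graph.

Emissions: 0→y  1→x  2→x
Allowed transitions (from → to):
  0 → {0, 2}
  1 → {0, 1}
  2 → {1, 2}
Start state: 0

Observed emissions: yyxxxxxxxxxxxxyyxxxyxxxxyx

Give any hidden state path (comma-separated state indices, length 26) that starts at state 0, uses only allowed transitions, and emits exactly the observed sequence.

  0: obs=y cand={0} pick 0 [start]
  1: obs=y cand={0} pick 0 [0->0 ok]
  2: obs=x cand={1,2} pick 2 [0->2 ok]
  3: obs=x cand={1,2} pick 2 [2->2 ok]
  4: obs=x cand={1,2} pick 2 [2->2 ok]
  5: obs=x cand={1,2} pick 2 [2->2 ok]
  6: obs=x cand={1,2} pick 2 [2->2 ok]
  7: obs=x cand={1,2} pick 2 [2->2 ok]
  8: obs=x cand={1,2} pick 2 [2->2 ok]
  9: obs=x cand={1,2} pick 2 [2->2 ok]
  10: obs=x cand={1,2} pick 2 [2->2 ok]
  11: obs=x cand={1,2} pick 1 [2->1 ok]
  12: obs=x cand={1,2} pick 1 [1->1 ok]
  13: obs=x cand={1,2} pick 1 [1->1 ok]
  14: obs=y cand={0} pick 0 [1->0 ok]
  15: obs=y cand={0} pick 0 [0->0 ok]
  16: obs=x cand={1,2} pick 2 [0->2 ok]
  17: obs=x cand={1,2} pick 2 [2->2 ok]
  18: obs=x cand={1,2} pick 1 [2->1 ok]
  19: obs=y cand={0} pick 0 [1->0 ok]
  20: obs=x cand={1,2} pick 2 [0->2 ok]
  21: obs=x cand={1,2} pick 1 [2->1 ok]
  22: obs=x cand={1,2} pick 1 [1->1 ok]
  23: obs=x cand={1,2} pick 1 [1->1 ok]
  24: obs=y cand={0} pick 0 [1->0 ok]
  25: obs=x cand={1,2} pick 2 [0->2 ok]

0,0,2,2,2,2,2,2,2,2,2,1,1,1,0,0,2,2,1,0,2,1,1,1,0,2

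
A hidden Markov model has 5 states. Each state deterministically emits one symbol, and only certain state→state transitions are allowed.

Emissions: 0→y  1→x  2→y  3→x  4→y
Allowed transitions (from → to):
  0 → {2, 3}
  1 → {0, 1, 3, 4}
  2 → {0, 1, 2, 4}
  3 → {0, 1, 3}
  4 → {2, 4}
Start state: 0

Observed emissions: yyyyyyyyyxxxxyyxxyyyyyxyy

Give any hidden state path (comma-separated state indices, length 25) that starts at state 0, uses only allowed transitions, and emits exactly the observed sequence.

  pos 0: y in {0,2,4}, choose 0; start
  pos 1: y in {0,2,4}, choose 2; 0->2 ok
  pos 2: y in {0,2,4}, choose 4; 2->4 ok
  pos 3: y in {0,2,4}, choose 4; 4->4 ok
  pos 4: y in {0,2,4}, choose 4; 4->4 ok
  pos 5: y in {0,2,4}, choose 2; 4->2 ok
  pos 6: y in {0,2,4}, choose 2; 2->2 ok
  pos 7: y in {0,2,4}, choose 0; 2->0 ok
  pos 8: y in {0,2,4}, choose 2; 0->2 ok
  pos 9: x in {1,3}, choose 1; 2->1 ok
  pos 10: x in {1,3}, choose 1; 1->1 ok
  pos 11: x in {1,3}, choose 3; 1->3 ok
  pos 12: x in {1,3}, choose 3; 3->3 ok
  pos 13: y in {0,2,4}, choose 0; 3->0 ok
  pos 14: y in {0,2,4}, choose 2; 0->2 ok
  pos 15: x in {1,3}, choose 1; 2->1 ok
  pos 16: x in {1,3}, choose 1; 1->1 ok
  pos 17: y in {0,2,4}, choose 0; 1->0 ok
  pos 18: y in {0,2,4}, choose 2; 0->2 ok
  pos 19: y in {0,2,4}, choose 0; 2->0 ok
  pos 20: y in {0,2,4}, choose 2; 0->2 ok
  pos 21: y in {0,2,4}, choose 0; 2->0 ok
  pos 22: x in {1,3}, choose 3; 0->3 ok
  pos 23: y in {0,2,4}, choose 0; 3->0 ok
  pos 24: y in {0,2,4}, choose 2; 0->2 ok

0,2,4,4,4,2,2,0,2,1,1,3,3,0,2,1,1,0,2,0,2,0,3,0,2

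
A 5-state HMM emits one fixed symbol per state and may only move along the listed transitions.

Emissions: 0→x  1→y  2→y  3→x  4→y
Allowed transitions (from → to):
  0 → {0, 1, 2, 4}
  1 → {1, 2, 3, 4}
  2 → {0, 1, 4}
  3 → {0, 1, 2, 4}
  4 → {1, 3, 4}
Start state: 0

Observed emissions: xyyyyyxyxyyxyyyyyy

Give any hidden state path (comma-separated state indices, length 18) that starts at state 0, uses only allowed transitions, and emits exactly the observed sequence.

  pos 0: x in {0,3}, choose 0; start
  pos 1: y in {1,2,4}, choose 2; 0->2 ok
  pos 2: y in {1,2,4}, choose 1; 2->1 ok
  pos 3: y in {1,2,4}, choose 4; 1->4 ok
  pos 4: y in {1,2,4}, choose 1; 4->1 ok
  pos 5: y in {1,2,4}, choose 2; 1->2 ok
  pos 6: x in {0,3}, choose 0; 2->0 ok
  pos 7: y in {1,2,4}, choose 4; 0->4 ok
  pos 8: x in {0,3}, choose 3; 4->3 ok
  pos 9: y in {1,2,4}, choose 4; 3->4 ok
  pos 10: y in {1,2,4}, choose 4; 4->4 ok
  pos 11: x in {0,3}, choose 3; 4->3 ok
  pos 12: y in {1,2,4}, choose 4; 3->4 ok
  pos 13: y in {1,2,4}, choose 1; 4->1 ok
  pos 14: y in {1,2,4}, choose 1; 1->1 ok
  pos 15: y in {1,2,4}, choose 4; 1->4 ok
  pos 16: y in {1,2,4}, choose 1; 4->1 ok
  pos 17: y in {1,2,4}, choose 4; 1->4 ok

0,2,1,4,1,2,0,4,3,4,4,3,4,1,1,4,1,4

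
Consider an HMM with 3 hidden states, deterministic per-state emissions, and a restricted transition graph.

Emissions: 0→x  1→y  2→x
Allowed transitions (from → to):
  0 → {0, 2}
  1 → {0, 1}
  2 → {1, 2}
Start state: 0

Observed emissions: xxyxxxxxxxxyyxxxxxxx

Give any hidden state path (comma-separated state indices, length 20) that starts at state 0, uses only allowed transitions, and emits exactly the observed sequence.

  pos 0: x in {0,2}, choose 0; start
  pos 1: x in {0,2}, choose 2; 0->2 ok
  pos 2: y in {1}, choose 1; 2->1 ok
  pos 3: x in {0,2}, choose 0; 1->0 ok
  pos 4: x in {0,2}, choose 0; 0->0 ok
  pos 5: x in {0,2}, choose 0; 0->0 ok
  pos 6: x in {0,2}, choose 0; 0->0 ok
  pos 7: x in {0,2}, choose 0; 0->0 ok
  pos 8: x in {0,2}, choose 0; 0->0 ok
  pos 9: x in {0,2}, choose 2; 0->2 ok
  pos 10: x in {0,2}, choose 2; 2->2 ok
  pos 11: y in {1}, choose 1; 2->1 ok
  pos 12: y in {1}, choose 1; 1->1 ok
  pos 13: x in {0,2}, choose 0; 1->0 ok
  pos 14: x in {0,2}, choose 2; 0->2 ok
  pos 15: x in {0,2}, choose 2; 2->2 ok
  pos 16: x in {0,2}, choose 2; 2->2 ok
  pos 17: x in {0,2}, choose 2; 2->2 ok
  pos 18: x in {0,2}, choose 2; 2->2 ok
  pos 19: x in {0,2}, choose 2; 2->2 ok

0,2,1,0,0,0,0,0,0,2,2,1,1,0,2,2,2,2,2,2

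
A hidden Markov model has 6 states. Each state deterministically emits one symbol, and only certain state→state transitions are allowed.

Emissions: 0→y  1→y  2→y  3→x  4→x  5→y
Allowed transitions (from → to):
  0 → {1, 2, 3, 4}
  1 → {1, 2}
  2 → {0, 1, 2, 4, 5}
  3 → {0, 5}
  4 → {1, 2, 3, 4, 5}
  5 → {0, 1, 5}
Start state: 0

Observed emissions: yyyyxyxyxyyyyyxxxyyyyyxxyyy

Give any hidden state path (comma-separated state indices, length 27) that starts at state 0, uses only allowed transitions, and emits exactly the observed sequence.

  t0 'y' -> {0,1,2,5}, take 0 (start)
  t1 'y' -> {0,1,2,5}, take 1 (0->1 ok)
  t2 'y' -> {0,1,2,5}, take 2 (1->2 ok)
  t3 'y' -> {0,1,2,5}, take 0 (2->0 ok)
  t4 'x' -> {3,4}, take 3 (0->3 ok)
  t5 'y' -> {0,1,2,5}, take 0 (3->0 ok)
  t6 'x' -> {3,4}, take 3 (0->3 ok)
  t7 'y' -> {0,1,2,5}, take 0 (3->0 ok)
  t8 'x' -> {3,4}, take 3 (0->3 ok)
  t9 'y' -> {0,1,2,5}, take 0 (3->0 ok)
  t10 'y' -> {0,1,2,5}, take 2 (0->2 ok)
  t11 'y' -> {0,1,2,5}, take 1 (2->1 ok)
  t12 'y' -> {0,1,2,5}, take 1 (1->1 ok)
  t13 'y' -> {0,1,2,5}, take 2 (1->2 ok)
  t14 'x' -> {3,4}, take 4 (2->4 ok)
  t15 'x' -> {3,4}, take 4 (4->4 ok)
  t16 'x' -> {3,4}, take 3 (4->3 ok)
  t17 'y' -> {0,1,2,5}, take 5 (3->5 ok)
  t18 'y' -> {0,1,2,5}, take 1 (5->1 ok)
  t19 'y' -> {0,1,2,5}, take 1 (1->1 ok)
  t20 'y' -> {0,1,2,5}, take 1 (1->1 ok)
  t21 'y' -> {0,1,2,5}, take 2 (1->2 ok)
  t22 'x' -> {3,4}, take 4 (2->4 ok)
  t23 'x' -> {3,4}, take 3 (4->3 ok)
  t24 'y' -> {0,1,2,5}, take 5 (3->5 ok)
  t25 'y' -> {0,1,2,5}, take 5 (5->5 ok)
  t26 'y' -> {0,1,2,5}, take 1 (5->1 ok)

0,1,2,0,3,0,3,0,3,0,2,1,1,2,4,4,3,5,1,1,1,2,4,3,5,5,1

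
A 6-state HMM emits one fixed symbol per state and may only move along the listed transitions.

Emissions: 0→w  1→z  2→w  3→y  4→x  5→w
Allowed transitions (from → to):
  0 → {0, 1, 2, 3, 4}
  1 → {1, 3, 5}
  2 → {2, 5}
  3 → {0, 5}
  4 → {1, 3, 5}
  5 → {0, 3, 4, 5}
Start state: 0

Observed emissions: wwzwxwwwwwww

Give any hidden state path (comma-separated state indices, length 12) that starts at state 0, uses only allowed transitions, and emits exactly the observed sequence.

0,0,1,5,4,5,0,0,2,2,2,5

  [0] w  {0,2,5}  => 0  start
  [1] w  {0,2,5}  => 0  0->0 ok
  [2] z  {1}  => 1  0->1 ok
  [3] w  {0,2,5}  => 5  1->5 ok
  [4] x  {4}  => 4  5->4 ok
  [5] w  {0,2,5}  => 5  4->5 ok
  [6] w  {0,2,5}  => 0  5->0 ok
  [7] w  {0,2,5}  => 0  0->0 ok
  [8] w  {0,2,5}  => 2  0->2 ok
  [9] w  {0,2,5}  => 2  2->2 ok
  [10] w  {0,2,5}  => 2  2->2 ok
  [11] w  {0,2,5}  => 5  2->5 ok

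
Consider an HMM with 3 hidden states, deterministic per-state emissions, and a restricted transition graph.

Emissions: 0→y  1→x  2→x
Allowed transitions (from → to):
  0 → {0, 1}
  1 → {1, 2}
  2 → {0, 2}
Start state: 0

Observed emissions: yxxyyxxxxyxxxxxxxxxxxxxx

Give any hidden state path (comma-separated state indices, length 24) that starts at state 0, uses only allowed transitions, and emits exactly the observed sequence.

  pos 0: y in {0}, choose 0; start
  pos 1: x in {1,2}, choose 1; 0->1 ok
  pos 2: x in {1,2}, choose 2; 1->2 ok
  pos 3: y in {0}, choose 0; 2->0 ok
  pos 4: y in {0}, choose 0; 0->0 ok
  pos 5: x in {1,2}, choose 1; 0->1 ok
  pos 6: x in {1,2}, choose 1; 1->1 ok
  pos 7: x in {1,2}, choose 1; 1->1 ok
  pos 8: x in {1,2}, choose 2; 1->2 ok
  pos 9: y in {0}, choose 0; 2->0 ok
  pos 10: x in {1,2}, choose 1; 0->1 ok
  pos 11: x in {1,2}, choose 1; 1->1 ok
  pos 12: x in {1,2}, choose 1; 1->1 ok
  pos 13: x in {1,2}, choose 1; 1->1 ok
  pos 14: x in {1,2}, choose 2; 1->2 ok
  pos 15: x in {1,2}, choose 2; 2->2 ok
  pos 16: x in {1,2}, choose 2; 2->2 ok
  pos 17: x in {1,2}, choose 2; 2->2 ok
  pos 18: x in {1,2}, choose 2; 2->2 ok
  pos 19: x in {1,2}, choose 2; 2->2 ok
  pos 20: x in {1,2}, choose 2; 2->2 ok
  pos 21: x in {1,2}, choose 2; 2->2 ok
  pos 22: x in {1,2}, choose 2; 2->2 ok
  pos 23: x in {1,2}, choose 2; 2->2 ok

0,1,2,0,0,1,1,1,2,0,1,1,1,1,2,2,2,2,2,2,2,2,2,2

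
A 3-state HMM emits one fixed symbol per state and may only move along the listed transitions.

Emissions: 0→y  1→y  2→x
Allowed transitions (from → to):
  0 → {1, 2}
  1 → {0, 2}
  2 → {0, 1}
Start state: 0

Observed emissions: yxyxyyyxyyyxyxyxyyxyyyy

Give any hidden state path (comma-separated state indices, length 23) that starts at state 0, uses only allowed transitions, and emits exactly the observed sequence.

0,2,1,2,1,0,1,2,0,1,0,2,0,2,0,2,1,0,2,1,0,1,0

  pos 0: y in {0,1}, choose 0; start
  pos 1: x in {2}, choose 2; 0->2 ok
  pos 2: y in {0,1}, choose 1; 2->1 ok
  pos 3: x in {2}, choose 2; 1->2 ok
  pos 4: y in {0,1}, choose 1; 2->1 ok
  pos 5: y in {0,1}, choose 0; 1->0 ok
  pos 6: y in {0,1}, choose 1; 0->1 ok
  pos 7: x in {2}, choose 2; 1->2 ok
  pos 8: y in {0,1}, choose 0; 2->0 ok
  pos 9: y in {0,1}, choose 1; 0->1 ok
  pos 10: y in {0,1}, choose 0; 1->0 ok
  pos 11: x in {2}, choose 2; 0->2 ok
  pos 12: y in {0,1}, choose 0; 2->0 ok
  pos 13: x in {2}, choose 2; 0->2 ok
  pos 14: y in {0,1}, choose 0; 2->0 ok
  pos 15: x in {2}, choose 2; 0->2 ok
  pos 16: y in {0,1}, choose 1; 2->1 ok
  pos 17: y in {0,1}, choose 0; 1->0 ok
  pos 18: x in {2}, choose 2; 0->2 ok
  pos 19: y in {0,1}, choose 1; 2->1 ok
  pos 20: y in {0,1}, choose 0; 1->0 ok
  pos 21: y in {0,1}, choose 1; 0->1 ok
  pos 22: y in {0,1}, choose 0; 1->0 ok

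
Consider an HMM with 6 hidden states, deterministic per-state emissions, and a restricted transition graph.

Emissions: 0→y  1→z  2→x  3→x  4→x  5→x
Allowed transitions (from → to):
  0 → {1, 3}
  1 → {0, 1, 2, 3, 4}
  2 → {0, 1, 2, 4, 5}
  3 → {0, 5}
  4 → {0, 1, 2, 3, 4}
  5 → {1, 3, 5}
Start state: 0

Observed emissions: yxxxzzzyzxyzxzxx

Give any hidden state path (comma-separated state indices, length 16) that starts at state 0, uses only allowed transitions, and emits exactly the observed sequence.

0,3,5,5,1,1,1,0,1,3,0,1,2,1,2,4

  pos 0: y in {0}, choose 0; start
  pos 1: x in {2,3,4,5}, choose 3; 0->3 ok
  pos 2: x in {2,3,4,5}, choose 5; 3->5 ok
  pos 3: x in {2,3,4,5}, choose 5; 5->5 ok
  pos 4: z in {1}, choose 1; 5->1 ok
  pos 5: z in {1}, choose 1; 1->1 ok
  pos 6: z in {1}, choose 1; 1->1 ok
  pos 7: y in {0}, choose 0; 1->0 ok
  pos 8: z in {1}, choose 1; 0->1 ok
  pos 9: x in {2,3,4,5}, choose 3; 1->3 ok
  pos 10: y in {0}, choose 0; 3->0 ok
  pos 11: z in {1}, choose 1; 0->1 ok
  pos 12: x in {2,3,4,5}, choose 2; 1->2 ok
  pos 13: z in {1}, choose 1; 2->1 ok
  pos 14: x in {2,3,4,5}, choose 2; 1->2 ok
  pos 15: x in {2,3,4,5}, choose 4; 2->4 ok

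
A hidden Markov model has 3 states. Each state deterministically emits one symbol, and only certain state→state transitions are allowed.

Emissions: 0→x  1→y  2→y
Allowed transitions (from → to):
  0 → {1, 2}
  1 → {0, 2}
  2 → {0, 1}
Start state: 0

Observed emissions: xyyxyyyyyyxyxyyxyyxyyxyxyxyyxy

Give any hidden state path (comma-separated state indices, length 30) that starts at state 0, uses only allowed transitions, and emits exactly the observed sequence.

  t0 'x' -> {0}, take 0 (start)
  t1 'y' -> {1,2}, take 1 (0->1 ok)
  t2 'y' -> {1,2}, take 2 (1->2 ok)
  t3 'x' -> {0}, take 0 (2->0 ok)
  t4 'y' -> {1,2}, take 1 (0->1 ok)
  t5 'y' -> {1,2}, take 2 (1->2 ok)
  t6 'y' -> {1,2}, take 1 (2->1 ok)
  t7 'y' -> {1,2}, take 2 (1->2 ok)
  t8 'y' -> {1,2}, take 1 (2->1 ok)
  t9 'y' -> {1,2}, take 2 (1->2 ok)
  t10 'x' -> {0}, take 0 (2->0 ok)
  t11 'y' -> {1,2}, take 1 (0->1 ok)
  t12 'x' -> {0}, take 0 (1->0 ok)
  t13 'y' -> {1,2}, take 2 (0->2 ok)
  t14 'y' -> {1,2}, take 1 (2->1 ok)
  t15 'x' -> {0}, take 0 (1->0 ok)
  t16 'y' -> {1,2}, take 2 (0->2 ok)
  t17 'y' -> {1,2}, take 1 (2->1 ok)
  t18 'x' -> {0}, take 0 (1->0 ok)
  t19 'y' -> {1,2}, take 2 (0->2 ok)
  t20 'y' -> {1,2}, take 1 (2->1 ok)
  t21 'x' -> {0}, take 0 (1->0 ok)
  t22 'y' -> {1,2}, take 2 (0->2 ok)
  t23 'x' -> {0}, take 0 (2->0 ok)
  t24 'y' -> {1,2}, take 1 (0->1 ok)
  t25 'x' -> {0}, take 0 (1->0 ok)
  t26 'y' -> {1,2}, take 1 (0->1 ok)
  t27 'y' -> {1,2}, take 2 (1->2 ok)
  t28 'x' -> {0}, take 0 (2->0 ok)
  t29 'y' -> {1,2}, take 1 (0->1 ok)

0,1,2,0,1,2,1,2,1,2,0,1,0,2,1,0,2,1,0,2,1,0,2,0,1,0,1,2,0,1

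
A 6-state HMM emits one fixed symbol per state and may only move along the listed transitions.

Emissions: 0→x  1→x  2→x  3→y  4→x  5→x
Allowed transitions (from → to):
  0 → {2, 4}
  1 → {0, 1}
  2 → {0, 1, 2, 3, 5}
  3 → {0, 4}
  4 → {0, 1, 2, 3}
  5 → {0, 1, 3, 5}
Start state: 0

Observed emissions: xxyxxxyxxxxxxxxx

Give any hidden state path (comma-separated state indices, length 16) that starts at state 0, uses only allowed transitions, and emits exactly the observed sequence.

  t0 'x' -> {0,1,2,4,5}, take 0 (start)
  t1 'x' -> {0,1,2,4,5}, take 4 (0->4 ok)
  t2 'y' -> {3}, take 3 (4->3 ok)
  t3 'x' -> {0,1,2,4,5}, take 0 (3->0 ok)
  t4 'x' -> {0,1,2,4,5}, take 2 (0->2 ok)
  t5 'x' -> {0,1,2,4,5}, take 2 (2->2 ok)
  t6 'y' -> {3}, take 3 (2->3 ok)
  t7 'x' -> {0,1,2,4,5}, take 4 (3->4 ok)
  t8 'x' -> {0,1,2,4,5}, take 0 (4->0 ok)
  t9 'x' -> {0,1,2,4,5}, take 4 (0->4 ok)
  t10 'x' -> {0,1,2,4,5}, take 0 (4->0 ok)
  t11 'x' -> {0,1,2,4,5}, take 4 (0->4 ok)
  t12 'x' -> {0,1,2,4,5}, take 2 (4->2 ok)
  t13 'x' -> {0,1,2,4,5}, take 5 (2->5 ok)
  t14 'x' -> {0,1,2,4,5}, take 0 (5->0 ok)
  t15 'x' -> {0,1,2,4,5}, take 4 (0->4 ok)

0,4,3,0,2,2,3,4,0,4,0,4,2,5,0,4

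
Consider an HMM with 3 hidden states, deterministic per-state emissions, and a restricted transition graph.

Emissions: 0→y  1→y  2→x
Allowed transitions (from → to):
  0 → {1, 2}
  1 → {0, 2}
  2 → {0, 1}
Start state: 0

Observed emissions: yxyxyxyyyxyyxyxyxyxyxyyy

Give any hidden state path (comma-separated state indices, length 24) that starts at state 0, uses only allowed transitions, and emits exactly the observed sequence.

  [0] y  {0,1}  => 0  start
  [1] x  {2}  => 2  0->2 ok
  [2] y  {0,1}  => 0  2->0 ok
  [3] x  {2}  => 2  0->2 ok
  [4] y  {0,1}  => 1  2->1 ok
  [5] x  {2}  => 2  1->2 ok
  [6] y  {0,1}  => 0  2->0 ok
  [7] y  {0,1}  => 1  0->1 ok
  [8] y  {0,1}  => 0  1->0 ok
  [9] x  {2}  => 2  0->2 ok
  [10] y  {0,1}  => 0  2->0 ok
  [11] y  {0,1}  => 1  0->1 ok
  [12] x  {2}  => 2  1->2 ok
  [13] y  {0,1}  => 1  2->1 ok
  [14] x  {2}  => 2  1->2 ok
  [15] y  {0,1}  => 1  2->1 ok
  [16] x  {2}  => 2  1->2 ok
  [17] y  {0,1}  => 0  2->0 ok
  [18] x  {2}  => 2  0->2 ok
  [19] y  {0,1}  => 0  2->0 ok
  [20] x  {2}  => 2  0->2 ok
  [21] y  {0,1}  => 0  2->0 ok
  [22] y  {0,1}  => 1  0->1 ok
  [23] y  {0,1}  => 0  1->0 ok

0,2,0,2,1,2,0,1,0,2,0,1,2,1,2,1,2,0,2,0,2,0,1,0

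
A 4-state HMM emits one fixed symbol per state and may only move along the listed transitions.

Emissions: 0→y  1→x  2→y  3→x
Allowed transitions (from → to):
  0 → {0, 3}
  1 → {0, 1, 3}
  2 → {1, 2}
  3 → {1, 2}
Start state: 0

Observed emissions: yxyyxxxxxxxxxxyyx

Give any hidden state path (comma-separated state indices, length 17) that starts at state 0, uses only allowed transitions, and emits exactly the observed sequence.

  pos 0: y in {0,2}, choose 0; start
  pos 1: x in {1,3}, choose 3; 0->3 ok
  pos 2: y in {0,2}, choose 2; 3->2 ok
  pos 3: y in {0,2}, choose 2; 2->2 ok
  pos 4: x in {1,3}, choose 1; 2->1 ok
  pos 5: x in {1,3}, choose 1; 1->1 ok
  pos 6: x in {1,3}, choose 3; 1->3 ok
  pos 7: x in {1,3}, choose 1; 3->1 ok
  pos 8: x in {1,3}, choose 3; 1->3 ok
  pos 9: x in {1,3}, choose 1; 3->1 ok
  pos 10: x in {1,3}, choose 1; 1->1 ok
  pos 11: x in {1,3}, choose 1; 1->1 ok
  pos 12: x in {1,3}, choose 1; 1->1 ok
  pos 13: x in {1,3}, choose 3; 1->3 ok
  pos 14: y in {0,2}, choose 2; 3->2 ok
  pos 15: y in {0,2}, choose 2; 2->2 ok
  pos 16: x in {1,3}, choose 1; 2->1 ok

0,3,2,2,1,1,3,1,3,1,1,1,1,3,2,2,1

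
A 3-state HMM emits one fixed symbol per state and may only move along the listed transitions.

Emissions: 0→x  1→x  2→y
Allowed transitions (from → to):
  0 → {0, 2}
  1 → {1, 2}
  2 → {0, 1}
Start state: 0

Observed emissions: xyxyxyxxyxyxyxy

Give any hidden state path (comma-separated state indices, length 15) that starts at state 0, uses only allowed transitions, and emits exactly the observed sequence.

  0: obs=x cand={0,1} pick 0 [start]
  1: obs=y cand={2} pick 2 [0->2 ok]
  2: obs=x cand={0,1} pick 0 [2->0 ok]
  3: obs=y cand={2} pick 2 [0->2 ok]
  4: obs=x cand={0,1} pick 0 [2->0 ok]
  5: obs=y cand={2} pick 2 [0->2 ok]
  6: obs=x cand={0,1} pick 0 [2->0 ok]
  7: obs=x cand={0,1} pick 0 [0->0 ok]
  8: obs=y cand={2} pick 2 [0->2 ok]
  9: obs=x cand={0,1} pick 0 [2->0 ok]
  10: obs=y cand={2} pick 2 [0->2 ok]
  11: obs=x cand={0,1} pick 0 [2->0 ok]
  12: obs=y cand={2} pick 2 [0->2 ok]
  13: obs=x cand={0,1} pick 1 [2->1 ok]
  14: obs=y cand={2} pick 2 [1->2 ok]

0,2,0,2,0,2,0,0,2,0,2,0,2,1,2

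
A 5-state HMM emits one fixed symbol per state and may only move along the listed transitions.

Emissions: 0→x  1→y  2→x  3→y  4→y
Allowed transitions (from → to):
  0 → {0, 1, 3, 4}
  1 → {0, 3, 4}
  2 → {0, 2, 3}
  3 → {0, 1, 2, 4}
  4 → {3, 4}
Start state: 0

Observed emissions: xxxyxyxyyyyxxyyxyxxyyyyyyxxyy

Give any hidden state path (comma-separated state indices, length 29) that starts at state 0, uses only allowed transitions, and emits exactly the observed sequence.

0,0,0,3,2,3,0,1,4,4,3,2,0,1,3,2,3,0,0,3,1,3,4,4,3,0,0,3,4

  pos 0: x in {0,2}, choose 0; start
  pos 1: x in {0,2}, choose 0; 0->0 ok
  pos 2: x in {0,2}, choose 0; 0->0 ok
  pos 3: y in {1,3,4}, choose 3; 0->3 ok
  pos 4: x in {0,2}, choose 2; 3->2 ok
  pos 5: y in {1,3,4}, choose 3; 2->3 ok
  pos 6: x in {0,2}, choose 0; 3->0 ok
  pos 7: y in {1,3,4}, choose 1; 0->1 ok
  pos 8: y in {1,3,4}, choose 4; 1->4 ok
  pos 9: y in {1,3,4}, choose 4; 4->4 ok
  pos 10: y in {1,3,4}, choose 3; 4->3 ok
  pos 11: x in {0,2}, choose 2; 3->2 ok
  pos 12: x in {0,2}, choose 0; 2->0 ok
  pos 13: y in {1,3,4}, choose 1; 0->1 ok
  pos 14: y in {1,3,4}, choose 3; 1->3 ok
  pos 15: x in {0,2}, choose 2; 3->2 ok
  pos 16: y in {1,3,4}, choose 3; 2->3 ok
  pos 17: x in {0,2}, choose 0; 3->0 ok
  pos 18: x in {0,2}, choose 0; 0->0 ok
  pos 19: y in {1,3,4}, choose 3; 0->3 ok
  pos 20: y in {1,3,4}, choose 1; 3->1 ok
  pos 21: y in {1,3,4}, choose 3; 1->3 ok
  pos 22: y in {1,3,4}, choose 4; 3->4 ok
  pos 23: y in {1,3,4}, choose 4; 4->4 ok
  pos 24: y in {1,3,4}, choose 3; 4->3 ok
  pos 25: x in {0,2}, choose 0; 3->0 ok
  pos 26: x in {0,2}, choose 0; 0->0 ok
  pos 27: y in {1,3,4}, choose 3; 0->3 ok
  pos 28: y in {1,3,4}, choose 4; 3->4 ok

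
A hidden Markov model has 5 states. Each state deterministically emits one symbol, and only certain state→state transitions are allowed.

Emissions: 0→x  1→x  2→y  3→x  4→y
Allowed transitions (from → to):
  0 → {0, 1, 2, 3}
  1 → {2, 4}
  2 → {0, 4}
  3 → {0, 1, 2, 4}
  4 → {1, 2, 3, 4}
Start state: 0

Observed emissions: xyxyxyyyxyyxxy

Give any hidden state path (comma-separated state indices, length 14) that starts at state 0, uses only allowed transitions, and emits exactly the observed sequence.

0,2,0,2,0,2,4,4,1,2,4,3,0,2

  [0] x  {0,1,3}  => 0  start
  [1] y  {2,4}  => 2  0->2 ok
  [2] x  {0,1,3}  => 0  2->0 ok
  [3] y  {2,4}  => 2  0->2 ok
  [4] x  {0,1,3}  => 0  2->0 ok
  [5] y  {2,4}  => 2  0->2 ok
  [6] y  {2,4}  => 4  2->4 ok
  [7] y  {2,4}  => 4  4->4 ok
  [8] x  {0,1,3}  => 1  4->1 ok
  [9] y  {2,4}  => 2  1->2 ok
  [10] y  {2,4}  => 4  2->4 ok
  [11] x  {0,1,3}  => 3  4->3 ok
  [12] x  {0,1,3}  => 0  3->0 ok
  [13] y  {2,4}  => 2  0->2 ok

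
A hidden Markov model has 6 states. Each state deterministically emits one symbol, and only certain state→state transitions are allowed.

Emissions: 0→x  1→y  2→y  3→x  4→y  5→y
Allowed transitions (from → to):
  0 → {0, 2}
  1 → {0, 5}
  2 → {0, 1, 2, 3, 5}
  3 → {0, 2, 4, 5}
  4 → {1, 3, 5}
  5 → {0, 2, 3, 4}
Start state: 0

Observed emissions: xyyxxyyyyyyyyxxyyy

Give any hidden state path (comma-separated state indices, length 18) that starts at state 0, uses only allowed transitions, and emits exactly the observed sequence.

  [0] x  {0,3}  => 0  start
  [1] y  {1,2,4,5}  => 2  0->2 ok
  [2] y  {1,2,4,5}  => 1  2->1 ok
  [3] x  {0,3}  => 0  1->0 ok
  [4] x  {0,3}  => 0  0->0 ok
  [5] y  {1,2,4,5}  => 2  0->2 ok
  [6] y  {1,2,4,5}  => 2  2->2 ok
  [7] y  {1,2,4,5}  => 1  2->1 ok
  [8] y  {1,2,4,5}  => 5  1->5 ok
  [9] y  {1,2,4,5}  => 2  5->2 ok
  [10] y  {1,2,4,5}  => 5  2->5 ok
  [11] y  {1,2,4,5}  => 2  5->2 ok
  [12] y  {1,2,4,5}  => 1  2->1 ok
  [13] x  {0,3}  => 0  1->0 ok
  [14] x  {0,3}  => 0  0->0 ok
  [15] y  {1,2,4,5}  => 2  0->2 ok
  [16] y  {1,2,4,5}  => 2  2->2 ok
  [17] y  {1,2,4,5}  => 1  2->1 ok

0,2,1,0,0,2,2,1,5,2,5,2,1,0,0,2,2,1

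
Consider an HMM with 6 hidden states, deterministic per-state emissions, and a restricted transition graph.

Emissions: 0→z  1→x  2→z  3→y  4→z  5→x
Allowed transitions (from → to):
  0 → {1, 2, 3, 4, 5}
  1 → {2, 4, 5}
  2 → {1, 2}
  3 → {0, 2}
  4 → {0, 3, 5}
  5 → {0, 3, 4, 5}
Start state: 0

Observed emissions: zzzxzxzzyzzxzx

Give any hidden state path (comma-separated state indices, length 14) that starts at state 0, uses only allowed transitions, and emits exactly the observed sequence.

0,4,0,5,4,5,0,4,3,0,4,5,0,1

  [0] z  {0,2,4}  => 0  start
  [1] z  {0,2,4}  => 4  0->4 ok
  [2] z  {0,2,4}  => 0  4->0 ok
  [3] x  {1,5}  => 5  0->5 ok
  [4] z  {0,2,4}  => 4  5->4 ok
  [5] x  {1,5}  => 5  4->5 ok
  [6] z  {0,2,4}  => 0  5->0 ok
  [7] z  {0,2,4}  => 4  0->4 ok
  [8] y  {3}  => 3  4->3 ok
  [9] z  {0,2,4}  => 0  3->0 ok
  [10] z  {0,2,4}  => 4  0->4 ok
  [11] x  {1,5}  => 5  4->5 ok
  [12] z  {0,2,4}  => 0  5->0 ok
  [13] x  {1,5}  => 1  0->1 ok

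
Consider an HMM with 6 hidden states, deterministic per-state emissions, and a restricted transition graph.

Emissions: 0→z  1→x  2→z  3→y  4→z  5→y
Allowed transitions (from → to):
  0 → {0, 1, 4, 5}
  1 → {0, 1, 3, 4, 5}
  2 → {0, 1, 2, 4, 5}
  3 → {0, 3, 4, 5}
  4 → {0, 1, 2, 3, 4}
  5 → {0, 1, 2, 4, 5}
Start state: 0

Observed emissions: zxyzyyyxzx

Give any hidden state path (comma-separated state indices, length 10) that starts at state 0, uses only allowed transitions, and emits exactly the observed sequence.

0,1,5,4,3,3,5,1,4,1

  pos 0: z in {0,2,4}, choose 0; start
  pos 1: x in {1}, choose 1; 0->1 ok
  pos 2: y in {3,5}, choose 5; 1->5 ok
  pos 3: z in {0,2,4}, choose 4; 5->4 ok
  pos 4: y in {3,5}, choose 3; 4->3 ok
  pos 5: y in {3,5}, choose 3; 3->3 ok
  pos 6: y in {3,5}, choose 5; 3->5 ok
  pos 7: x in {1}, choose 1; 5->1 ok
  pos 8: z in {0,2,4}, choose 4; 1->4 ok
  pos 9: x in {1}, choose 1; 4->1 ok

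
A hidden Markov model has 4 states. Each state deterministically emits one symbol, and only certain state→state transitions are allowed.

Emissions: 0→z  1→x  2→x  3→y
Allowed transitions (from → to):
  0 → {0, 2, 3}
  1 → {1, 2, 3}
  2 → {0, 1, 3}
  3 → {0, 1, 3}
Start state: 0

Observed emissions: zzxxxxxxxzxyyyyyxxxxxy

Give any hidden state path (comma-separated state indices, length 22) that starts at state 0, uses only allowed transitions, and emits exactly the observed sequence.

0,0,2,1,1,1,1,1,2,0,2,3,3,3,3,3,1,2,1,1,1,3

  t0 'z' -> {0}, take 0 (start)
  t1 'z' -> {0}, take 0 (0->0 ok)
  t2 'x' -> {1,2}, take 2 (0->2 ok)
  t3 'x' -> {1,2}, take 1 (2->1 ok)
  t4 'x' -> {1,2}, take 1 (1->1 ok)
  t5 'x' -> {1,2}, take 1 (1->1 ok)
  t6 'x' -> {1,2}, take 1 (1->1 ok)
  t7 'x' -> {1,2}, take 1 (1->1 ok)
  t8 'x' -> {1,2}, take 2 (1->2 ok)
  t9 'z' -> {0}, take 0 (2->0 ok)
  t10 'x' -> {1,2}, take 2 (0->2 ok)
  t11 'y' -> {3}, take 3 (2->3 ok)
  t12 'y' -> {3}, take 3 (3->3 ok)
  t13 'y' -> {3}, take 3 (3->3 ok)
  t14 'y' -> {3}, take 3 (3->3 ok)
  t15 'y' -> {3}, take 3 (3->3 ok)
  t16 'x' -> {1,2}, take 1 (3->1 ok)
  t17 'x' -> {1,2}, take 2 (1->2 ok)
  t18 'x' -> {1,2}, take 1 (2->1 ok)
  t19 'x' -> {1,2}, take 1 (1->1 ok)
  t20 'x' -> {1,2}, take 1 (1->1 ok)
  t21 'y' -> {3}, take 3 (1->3 ok)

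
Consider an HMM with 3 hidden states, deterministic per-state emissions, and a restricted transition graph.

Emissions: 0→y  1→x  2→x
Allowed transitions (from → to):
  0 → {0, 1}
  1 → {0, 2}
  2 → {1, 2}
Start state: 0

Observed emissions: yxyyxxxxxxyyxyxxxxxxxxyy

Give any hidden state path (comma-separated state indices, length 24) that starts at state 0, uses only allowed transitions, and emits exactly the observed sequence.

  0: obs=y cand={0} pick 0 [start]
  1: obs=x cand={1,2} pick 1 [0->1 ok]
  2: obs=y cand={0} pick 0 [1->0 ok]
  3: obs=y cand={0} pick 0 [0->0 ok]
  4: obs=x cand={1,2} pick 1 [0->1 ok]
  5: obs=x cand={1,2} pick 2 [1->2 ok]
  6: obs=x cand={1,2} pick 2 [2->2 ok]
  7: obs=x cand={1,2} pick 1 [2->1 ok]
  8: obs=x cand={1,2} pick 2 [1->2 ok]
  9: obs=x cand={1,2} pick 1 [2->1 ok]
  10: obs=y cand={0} pick 0 [1->0 ok]
  11: obs=y cand={0} pick 0 [0->0 ok]
  12: obs=x cand={1,2} pick 1 [0->1 ok]
  13: obs=y cand={0} pick 0 [1->0 ok]
  14: obs=x cand={1,2} pick 1 [0->1 ok]
  15: obs=x cand={1,2} pick 2 [1->2 ok]
  16: obs=x cand={1,2} pick 1 [2->1 ok]
  17: obs=x cand={1,2} pick 2 [1->2 ok]
  18: obs=x cand={1,2} pick 2 [2->2 ok]
  19: obs=x cand={1,2} pick 2 [2->2 ok]
  20: obs=x cand={1,2} pick 2 [2->2 ok]
  21: obs=x cand={1,2} pick 1 [2->1 ok]
  22: obs=y cand={0} pick 0 [1->0 ok]
  23: obs=y cand={0} pick 0 [0->0 ok]

0,1,0,0,1,2,2,1,2,1,0,0,1,0,1,2,1,2,2,2,2,1,0,0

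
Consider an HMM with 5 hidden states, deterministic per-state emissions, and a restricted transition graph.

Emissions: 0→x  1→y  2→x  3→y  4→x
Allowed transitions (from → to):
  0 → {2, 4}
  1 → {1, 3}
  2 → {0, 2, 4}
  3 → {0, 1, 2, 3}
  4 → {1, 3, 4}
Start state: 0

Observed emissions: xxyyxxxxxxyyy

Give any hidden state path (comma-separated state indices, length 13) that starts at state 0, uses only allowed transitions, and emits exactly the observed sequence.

0,4,1,3,2,0,4,4,4,4,1,1,3

  pos 0: x in {0,2,4}, choose 0; start
  pos 1: x in {0,2,4}, choose 4; 0->4 ok
  pos 2: y in {1,3}, choose 1; 4->1 ok
  pos 3: y in {1,3}, choose 3; 1->3 ok
  pos 4: x in {0,2,4}, choose 2; 3->2 ok
  pos 5: x in {0,2,4}, choose 0; 2->0 ok
  pos 6: x in {0,2,4}, choose 4; 0->4 ok
  pos 7: x in {0,2,4}, choose 4; 4->4 ok
  pos 8: x in {0,2,4}, choose 4; 4->4 ok
  pos 9: x in {0,2,4}, choose 4; 4->4 ok
  pos 10: y in {1,3}, choose 1; 4->1 ok
  pos 11: y in {1,3}, choose 1; 1->1 ok
  pos 12: y in {1,3}, choose 3; 1->3 ok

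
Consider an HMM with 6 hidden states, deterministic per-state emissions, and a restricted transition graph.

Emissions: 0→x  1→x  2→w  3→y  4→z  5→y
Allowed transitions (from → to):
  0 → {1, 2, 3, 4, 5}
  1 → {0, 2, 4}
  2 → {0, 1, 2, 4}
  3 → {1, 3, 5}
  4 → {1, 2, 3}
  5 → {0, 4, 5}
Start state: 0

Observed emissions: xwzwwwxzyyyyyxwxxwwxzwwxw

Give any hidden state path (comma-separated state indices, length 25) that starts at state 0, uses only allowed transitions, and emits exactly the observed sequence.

  t0 'x' -> {0,1}, take 0 (start)
  t1 'w' -> {2}, take 2 (0->2 ok)
  t2 'z' -> {4}, take 4 (2->4 ok)
  t3 'w' -> {2}, take 2 (4->2 ok)
  t4 'w' -> {2}, take 2 (2->2 ok)
  t5 'w' -> {2}, take 2 (2->2 ok)
  t6 'x' -> {0,1}, take 1 (2->1 ok)
  t7 'z' -> {4}, take 4 (1->4 ok)
  t8 'y' -> {3,5}, take 3 (4->3 ok)
  t9 'y' -> {3,5}, take 3 (3->3 ok)
  t10 'y' -> {3,5}, take 3 (3->3 ok)
  t11 'y' -> {3,5}, take 3 (3->3 ok)
  t12 'y' -> {3,5}, take 3 (3->3 ok)
  t13 'x' -> {0,1}, take 1 (3->1 ok)
  t14 'w' -> {2}, take 2 (1->2 ok)
  t15 'x' -> {0,1}, take 1 (2->1 ok)
  t16 'x' -> {0,1}, take 0 (1->0 ok)
  t17 'w' -> {2}, take 2 (0->2 ok)
  t18 'w' -> {2}, take 2 (2->2 ok)
  t19 'x' -> {0,1}, take 1 (2->1 ok)
  t20 'z' -> {4}, take 4 (1->4 ok)
  t21 'w' -> {2}, take 2 (4->2 ok)
  t22 'w' -> {2}, take 2 (2->2 ok)
  t23 'x' -> {0,1}, take 1 (2->1 ok)
  t24 'w' -> {2}, take 2 (1->2 ok)

0,2,4,2,2,2,1,4,3,3,3,3,3,1,2,1,0,2,2,1,4,2,2,1,2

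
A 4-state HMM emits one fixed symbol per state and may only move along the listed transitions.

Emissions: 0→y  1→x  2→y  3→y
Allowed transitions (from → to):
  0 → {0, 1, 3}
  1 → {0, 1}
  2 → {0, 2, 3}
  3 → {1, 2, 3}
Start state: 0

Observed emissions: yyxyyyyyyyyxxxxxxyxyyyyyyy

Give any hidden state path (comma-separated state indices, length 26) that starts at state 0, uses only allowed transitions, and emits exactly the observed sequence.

0,0,1,0,0,3,2,2,2,0,3,1,1,1,1,1,1,0,1,0,3,2,0,3,2,0

  t0 'y' -> {0,2,3}, take 0 (start)
  t1 'y' -> {0,2,3}, take 0 (0->0 ok)
  t2 'x' -> {1}, take 1 (0->1 ok)
  t3 'y' -> {0,2,3}, take 0 (1->0 ok)
  t4 'y' -> {0,2,3}, take 0 (0->0 ok)
  t5 'y' -> {0,2,3}, take 3 (0->3 ok)
  t6 'y' -> {0,2,3}, take 2 (3->2 ok)
  t7 'y' -> {0,2,3}, take 2 (2->2 ok)
  t8 'y' -> {0,2,3}, take 2 (2->2 ok)
  t9 'y' -> {0,2,3}, take 0 (2->0 ok)
  t10 'y' -> {0,2,3}, take 3 (0->3 ok)
  t11 'x' -> {1}, take 1 (3->1 ok)
  t12 'x' -> {1}, take 1 (1->1 ok)
  t13 'x' -> {1}, take 1 (1->1 ok)
  t14 'x' -> {1}, take 1 (1->1 ok)
  t15 'x' -> {1}, take 1 (1->1 ok)
  t16 'x' -> {1}, take 1 (1->1 ok)
  t17 'y' -> {0,2,3}, take 0 (1->0 ok)
  t18 'x' -> {1}, take 1 (0->1 ok)
  t19 'y' -> {0,2,3}, take 0 (1->0 ok)
  t20 'y' -> {0,2,3}, take 3 (0->3 ok)
  t21 'y' -> {0,2,3}, take 2 (3->2 ok)
  t22 'y' -> {0,2,3}, take 0 (2->0 ok)
  t23 'y' -> {0,2,3}, take 3 (0->3 ok)
  t24 'y' -> {0,2,3}, take 2 (3->2 ok)
  t25 'y' -> {0,2,3}, take 0 (2->0 ok)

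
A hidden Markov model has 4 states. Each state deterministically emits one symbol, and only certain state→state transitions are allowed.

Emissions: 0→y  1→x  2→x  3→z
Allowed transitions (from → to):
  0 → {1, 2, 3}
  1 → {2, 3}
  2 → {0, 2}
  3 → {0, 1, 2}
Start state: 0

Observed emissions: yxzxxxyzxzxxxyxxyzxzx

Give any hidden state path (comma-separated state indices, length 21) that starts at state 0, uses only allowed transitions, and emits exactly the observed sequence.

0,1,3,2,2,2,0,3,1,3,1,2,2,0,1,2,0,3,1,3,1

  [0] y  {0}  => 0  start
  [1] x  {1,2}  => 1  0->1 ok
  [2] z  {3}  => 3  1->3 ok
  [3] x  {1,2}  => 2  3->2 ok
  [4] x  {1,2}  => 2  2->2 ok
  [5] x  {1,2}  => 2  2->2 ok
  [6] y  {0}  => 0  2->0 ok
  [7] z  {3}  => 3  0->3 ok
  [8] x  {1,2}  => 1  3->1 ok
  [9] z  {3}  => 3  1->3 ok
  [10] x  {1,2}  => 1  3->1 ok
  [11] x  {1,2}  => 2  1->2 ok
  [12] x  {1,2}  => 2  2->2 ok
  [13] y  {0}  => 0  2->0 ok
  [14] x  {1,2}  => 1  0->1 ok
  [15] x  {1,2}  => 2  1->2 ok
  [16] y  {0}  => 0  2->0 ok
  [17] z  {3}  => 3  0->3 ok
  [18] x  {1,2}  => 1  3->1 ok
  [19] z  {3}  => 3  1->3 ok
  [20] x  {1,2}  => 1  3->1 ok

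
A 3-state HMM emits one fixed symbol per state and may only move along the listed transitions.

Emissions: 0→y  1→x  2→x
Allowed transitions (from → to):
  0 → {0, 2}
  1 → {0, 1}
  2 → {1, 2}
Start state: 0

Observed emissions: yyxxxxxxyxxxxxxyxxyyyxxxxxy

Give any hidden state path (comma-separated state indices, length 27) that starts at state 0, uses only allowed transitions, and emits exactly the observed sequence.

  0: obs=y cand={0} pick 0 [start]
  1: obs=y cand={0} pick 0 [0->0 ok]
  2: obs=x cand={1,2} pick 2 [0->2 ok]
  3: obs=x cand={1,2} pick 2 [2->2 ok]
  4: obs=x cand={1,2} pick 2 [2->2 ok]
  5: obs=x cand={1,2} pick 1 [2->1 ok]
  6: obs=x cand={1,2} pick 1 [1->1 ok]
  7: obs=x cand={1,2} pick 1 [1->1 ok]
  8: obs=y cand={0} pick 0 [1->0 ok]
  9: obs=x cand={1,2} pick 2 [0->2 ok]
  10: obs=x cand={1,2} pick 2 [2->2 ok]
  11: obs=x cand={1,2} pick 2 [2->2 ok]
  12: obs=x cand={1,2} pick 1 [2->1 ok]
  13: obs=x cand={1,2} pick 1 [1->1 ok]
  14: obs=x cand={1,2} pick 1 [1->1 ok]
  15: obs=y cand={0} pick 0 [1->0 ok]
  16: obs=x cand={1,2} pick 2 [0->2 ok]
  17: obs=x cand={1,2} pick 1 [2->1 ok]
  18: obs=y cand={0} pick 0 [1->0 ok]
  19: obs=y cand={0} pick 0 [0->0 ok]
  20: obs=y cand={0} pick 0 [0->0 ok]
  21: obs=x cand={1,2} pick 2 [0->2 ok]
  22: obs=x cand={1,2} pick 2 [2->2 ok]
  23: obs=x cand={1,2} pick 2 [2->2 ok]
  24: obs=x cand={1,2} pick 2 [2->2 ok]
  25: obs=x cand={1,2} pick 1 [2->1 ok]
  26: obs=y cand={0} pick 0 [1->0 ok]

0,0,2,2,2,1,1,1,0,2,2,2,1,1,1,0,2,1,0,0,0,2,2,2,2,1,0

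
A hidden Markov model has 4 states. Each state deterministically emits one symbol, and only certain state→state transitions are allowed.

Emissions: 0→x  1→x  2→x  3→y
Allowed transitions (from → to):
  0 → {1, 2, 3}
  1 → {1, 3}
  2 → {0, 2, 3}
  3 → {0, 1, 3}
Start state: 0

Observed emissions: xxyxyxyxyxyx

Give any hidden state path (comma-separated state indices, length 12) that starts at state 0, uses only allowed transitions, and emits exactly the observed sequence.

0,1,3,0,3,1,3,1,3,1,3,1

  t0 'x' -> {0,1,2}, take 0 (start)
  t1 'x' -> {0,1,2}, take 1 (0->1 ok)
  t2 'y' -> {3}, take 3 (1->3 ok)
  t3 'x' -> {0,1,2}, take 0 (3->0 ok)
  t4 'y' -> {3}, take 3 (0->3 ok)
  t5 'x' -> {0,1,2}, take 1 (3->1 ok)
  t6 'y' -> {3}, take 3 (1->3 ok)
  t7 'x' -> {0,1,2}, take 1 (3->1 ok)
  t8 'y' -> {3}, take 3 (1->3 ok)
  t9 'x' -> {0,1,2}, take 1 (3->1 ok)
  t10 'y' -> {3}, take 3 (1->3 ok)
  t11 'x' -> {0,1,2}, take 1 (3->1 ok)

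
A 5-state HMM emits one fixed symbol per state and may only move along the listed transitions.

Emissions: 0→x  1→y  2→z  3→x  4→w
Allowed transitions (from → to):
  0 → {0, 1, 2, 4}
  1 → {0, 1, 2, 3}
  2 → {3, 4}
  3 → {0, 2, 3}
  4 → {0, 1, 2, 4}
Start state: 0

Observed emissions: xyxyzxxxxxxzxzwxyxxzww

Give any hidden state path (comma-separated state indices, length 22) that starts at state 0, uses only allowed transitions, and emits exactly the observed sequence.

  0: obs=x cand={0,3} pick 0 [start]
  1: obs=y cand={1} pick 1 [0->1 ok]
  2: obs=x cand={0,3} pick 0 [1->0 ok]
  3: obs=y cand={1} pick 1 [0->1 ok]
  4: obs=z cand={2} pick 2 [1->2 ok]
  5: obs=x cand={0,3} pick 3 [2->3 ok]
  6: obs=x cand={0,3} pick 3 [3->3 ok]
  7: obs=x cand={0,3} pick 3 [3->3 ok]
  8: obs=x cand={0,3} pick 3 [3->3 ok]
  9: obs=x cand={0,3} pick 3 [3->3 ok]
  10: obs=x cand={0,3} pick 0 [3->0 ok]
  11: obs=z cand={2} pick 2 [0->2 ok]
  12: obs=x cand={0,3} pick 3 [2->3 ok]
  13: obs=z cand={2} pick 2 [3->2 ok]
  14: obs=w cand={4} pick 4 [2->4 ok]
  15: obs=x cand={0,3} pick 0 [4->0 ok]
  16: obs=y cand={1} pick 1 [0->1 ok]
  17: obs=x cand={0,3} pick 3 [1->3 ok]
  18: obs=x cand={0,3} pick 3 [3->3 ok]
  19: obs=z cand={2} pick 2 [3->2 ok]
  20: obs=w cand={4} pick 4 [2->4 ok]
  21: obs=w cand={4} pick 4 [4->4 ok]

0,1,0,1,2,3,3,3,3,3,0,2,3,2,4,0,1,3,3,2,4,4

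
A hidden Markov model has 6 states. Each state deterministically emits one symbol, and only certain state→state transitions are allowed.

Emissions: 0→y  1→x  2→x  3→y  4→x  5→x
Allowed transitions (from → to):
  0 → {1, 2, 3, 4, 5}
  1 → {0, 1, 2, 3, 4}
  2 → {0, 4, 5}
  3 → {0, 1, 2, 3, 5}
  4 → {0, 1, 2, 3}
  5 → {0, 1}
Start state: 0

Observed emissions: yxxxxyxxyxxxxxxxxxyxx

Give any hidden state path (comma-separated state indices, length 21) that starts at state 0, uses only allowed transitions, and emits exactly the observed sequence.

  t0 'y' -> {0,3}, take 0 (start)
  t1 'x' -> {1,2,4,5}, take 5 (0->5 ok)
  t2 'x' -> {1,2,4,5}, take 1 (5->1 ok)
  t3 'x' -> {1,2,4,5}, take 2 (1->2 ok)
  t4 'x' -> {1,2,4,5}, take 5 (2->5 ok)
  t5 'y' -> {0,3}, take 0 (5->0 ok)
  t6 'x' -> {1,2,4,5}, take 4 (0->4 ok)
  t7 'x' -> {1,2,4,5}, take 1 (4->1 ok)
  t8 'y' -> {0,3}, take 0 (1->0 ok)
  t9 'x' -> {1,2,4,5}, take 4 (0->4 ok)
  t10 'x' -> {1,2,4,5}, take 2 (4->2 ok)
  t11 'x' -> {1,2,4,5}, take 5 (2->5 ok)
  t12 'x' -> {1,2,4,5}, take 1 (5->1 ok)
  t13 'x' -> {1,2,4,5}, take 4 (1->4 ok)
  t14 'x' -> {1,2,4,5}, take 2 (4->2 ok)
  t15 'x' -> {1,2,4,5}, take 5 (2->5 ok)
  t16 'x' -> {1,2,4,5}, take 1 (5->1 ok)
  t17 'x' -> {1,2,4,5}, take 2 (1->2 ok)
  t18 'y' -> {0,3}, take 0 (2->0 ok)
  t19 'x' -> {1,2,4,5}, take 2 (0->2 ok)
  t20 'x' -> {1,2,4,5}, take 5 (2->5 ok)

0,5,1,2,5,0,4,1,0,4,2,5,1,4,2,5,1,2,0,2,5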